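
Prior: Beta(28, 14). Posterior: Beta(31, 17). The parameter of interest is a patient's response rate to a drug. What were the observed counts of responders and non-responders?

A Beta(α, β) prior with s successes and f failures in binomial data gives a Beta(α+s, β+f) posterior.
Match parameters: s=31−28=3, f=17−14=3.

3 responders and 3 non-responders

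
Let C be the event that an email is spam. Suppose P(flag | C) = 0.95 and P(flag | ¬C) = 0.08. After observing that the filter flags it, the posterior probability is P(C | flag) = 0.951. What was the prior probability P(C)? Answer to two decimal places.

In odds form, posterior odds = prior odds × likelihood ratio, so prior odds = posterior odds ÷ LR.
Posterior odds = 0.951/(1−0.951) = 19.4082. LR = 0.95/0.08 = 11.8750.
Prior odds = 19.4082/11.8750 = 1.6344, so P(C) = 1.6344/(1+1.6344) ≈ 0.62.

P(C) = 0.62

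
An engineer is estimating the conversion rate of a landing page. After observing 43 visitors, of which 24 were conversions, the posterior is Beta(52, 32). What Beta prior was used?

Beta(28, 13)

A Beta(α, β) prior with s successes and f failures in binomial data gives a Beta(α+s, β+f) posterior.
So α = 52 − 24 = 28 and β = 32 − 19 = 13.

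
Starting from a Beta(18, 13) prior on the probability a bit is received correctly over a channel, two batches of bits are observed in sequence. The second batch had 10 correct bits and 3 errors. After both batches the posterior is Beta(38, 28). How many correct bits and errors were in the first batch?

10 correct bits and 12 errors

Sequential conjugate updates are equivalent to a single update on the pooled data, so total successes = posterior α − prior α and total failures = posterior β − prior β.
Total across both batches: 38−18=20 correct bits, 28−13=15 errors.
Subtract the second batch: 20−10=10 correct bits and 15−3=12 errors.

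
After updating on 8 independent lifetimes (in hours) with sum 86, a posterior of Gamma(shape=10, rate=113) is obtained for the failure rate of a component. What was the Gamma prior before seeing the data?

For an exponential likelihood with a Gamma(α, β) prior on the rate, n observations with total T give posterior Gamma(α+n, β+T).
So α = 10 − 8 = 2 and β = 113 − 86 = 27.

Gamma(shape=2, rate=27)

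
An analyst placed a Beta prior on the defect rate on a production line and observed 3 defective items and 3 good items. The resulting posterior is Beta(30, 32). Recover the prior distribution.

Under Beta–binomial conjugacy the posterior parameters are (α+s, β+f).
Subtract the data counts: 30−3=27, 32−3=29.

Beta(27, 29)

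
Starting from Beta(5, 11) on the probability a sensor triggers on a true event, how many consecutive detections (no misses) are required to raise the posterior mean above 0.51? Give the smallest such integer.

k = 7

After k detections and 0 misses the posterior is Beta(5+k, 11), with mean (5+k)/(5+11+k).
Set (5+k)/(16+k) > 0.51 and solve: k > (0.51·16 − 5)/(1 − 0.51) = 6.449.
The smallest integer exceeding 6.449 is 7, and checking k=7: (12)/(23) = 0.5217 > 0.51.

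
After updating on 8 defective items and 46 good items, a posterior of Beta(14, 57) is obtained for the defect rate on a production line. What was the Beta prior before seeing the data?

A Beta(α, β) prior with s successes and f failures in binomial data gives a Beta(α+s, β+f) posterior.
Subtract the data counts: 14−8=6, 57−46=11.

Beta(6, 11)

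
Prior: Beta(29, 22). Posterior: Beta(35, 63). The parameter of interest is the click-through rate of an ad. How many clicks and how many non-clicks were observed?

Under Beta–binomial conjugacy the posterior parameters are (α+s, β+f).
Match parameters: s=35−29=6, f=63−22=41.

6 clicks and 41 non-clicks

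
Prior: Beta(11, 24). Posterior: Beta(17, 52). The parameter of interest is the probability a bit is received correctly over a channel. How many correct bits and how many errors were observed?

6 correct bits and 28 errors

Beta is conjugate to the binomial likelihood: posterior = Beta(a+s, b+f).
Match parameters: s=17−11=6, f=52−24=28.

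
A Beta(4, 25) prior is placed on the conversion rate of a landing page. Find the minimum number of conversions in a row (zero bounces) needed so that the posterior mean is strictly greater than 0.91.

After k conversions and 0 bounces the posterior is Beta(4+k, 25), with mean (4+k)/(4+25+k).
Set (4+k)/(29+k) > 0.91 and solve: k > (0.91·29 − 4)/(1 − 0.91) = 248.778.
The smallest integer exceeding 248.778 is 249, and checking k=249: (253)/(278) = 0.9101 > 0.91.

k = 249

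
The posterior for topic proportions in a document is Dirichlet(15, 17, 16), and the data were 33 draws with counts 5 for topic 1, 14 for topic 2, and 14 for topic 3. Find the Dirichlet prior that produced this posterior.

Dirichlet(10, 3, 2)

For a Dirichlet(α) prior with multinomial counts c, the posterior is Dirichlet(α + c) componentwise.
Subtract each count from the matching posterior parameter: 15−5=10, 17−14=3, 16−14=2.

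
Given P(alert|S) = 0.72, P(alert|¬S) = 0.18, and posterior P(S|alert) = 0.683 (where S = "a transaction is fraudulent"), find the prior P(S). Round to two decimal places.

P(S) = 0.35

In odds form, posterior odds = prior odds × likelihood ratio, so prior odds = posterior odds ÷ LR.
Posterior odds = 0.683/(1−0.683) = 2.1546. LR = 0.72/0.18 = 4.0000.
Prior odds = 2.1546/4.0000 = 0.5386, so P(S) = 0.5386/(1+0.5386) ≈ 0.35.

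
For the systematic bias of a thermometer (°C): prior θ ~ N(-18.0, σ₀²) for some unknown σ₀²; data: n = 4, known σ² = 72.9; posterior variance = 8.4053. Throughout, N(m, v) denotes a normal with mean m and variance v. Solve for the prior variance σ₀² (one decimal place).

Posterior precision equals prior precision plus data precision: 1/σ_n² = 1/σ₀² + n/σ².
So 1/σ₀² = 1/8.4053 − 4/72.9 = 0.118973 − 0.054870 = 0.064103.
Hence σ₀² = 1/0.064103 ≈ 15.6.

σ₀² = 15.6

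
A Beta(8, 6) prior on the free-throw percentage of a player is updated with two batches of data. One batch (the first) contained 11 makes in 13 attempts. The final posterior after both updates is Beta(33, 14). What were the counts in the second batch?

Sequential conjugate updates are equivalent to a single update on the pooled data, so total successes = posterior α − prior α and total failures = posterior β − prior β.
Total across both batches: 33−8=25 makes, 14−6=8 misses.
Subtract the first batch: 25−11=14 makes and 8−2=6 misses.

14 makes and 6 misses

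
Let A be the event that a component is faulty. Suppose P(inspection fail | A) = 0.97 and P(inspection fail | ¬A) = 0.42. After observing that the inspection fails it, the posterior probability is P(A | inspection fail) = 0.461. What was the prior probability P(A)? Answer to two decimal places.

P(A) = 0.27

In odds form, posterior odds = prior odds × likelihood ratio, so prior odds = posterior odds ÷ LR.
Posterior odds = 0.461/(1−0.461) = 0.8553. LR = 0.97/0.42 = 2.3095.
Prior odds = 0.8553/2.3095 = 0.3703, so P(A) = 0.3703/(1+0.3703) ≈ 0.27.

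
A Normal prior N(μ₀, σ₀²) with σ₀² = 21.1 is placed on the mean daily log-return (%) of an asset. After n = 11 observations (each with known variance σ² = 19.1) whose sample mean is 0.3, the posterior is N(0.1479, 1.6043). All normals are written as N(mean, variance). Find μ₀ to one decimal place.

μ₀ = -1.7

The posterior mean is a precision-weighted average: μ_n = (τ₀μ₀ + τ_data·x̄)/(τ₀+τ_data), with τ₀=1/σ₀² and τ_data=n/σ².
Here τ₀ = 1/21.1 = 0.047393 and τ_data = 11/19.1 = 0.575916, so τ_n = 0.623309.
Rearranging for μ₀: μ₀ = (μ_n·τ_n − τ_data·x̄)/τ₀ = (0.1479·0.623309 − 0.575916·0.3) / 0.047393 = -0.080587/0.047393 ≈ -1.7.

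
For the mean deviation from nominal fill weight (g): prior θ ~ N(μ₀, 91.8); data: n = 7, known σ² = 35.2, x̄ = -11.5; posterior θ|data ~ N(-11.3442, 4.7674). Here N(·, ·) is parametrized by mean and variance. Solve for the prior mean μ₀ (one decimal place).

μ₀ = -8.5

The posterior mean is a precision-weighted average: μ_n = (τ₀μ₀ + τ_data·x̄)/(τ₀+τ_data), with τ₀=1/σ₀² and τ_data=n/σ².
Here τ₀ = 1/91.8 = 0.010893 and τ_data = 7/35.2 = 0.198864, so τ_n = 0.209757.
Rearranging for μ₀: μ₀ = (μ_n·τ_n − τ_data·x̄)/τ₀ = (-11.3442·0.209757 − 0.198864·-11.5) / 0.010893 = -0.092589/0.010893 ≈ -8.5.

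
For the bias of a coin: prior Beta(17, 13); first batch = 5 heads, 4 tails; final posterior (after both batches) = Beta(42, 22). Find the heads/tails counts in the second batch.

20 heads and 5 tails

Because Beta–binomial updating is additive in the counts, the combined data contributed (α_post−α_prior, β_post−β_prior) successes and failures.
Total across both batches: 42−17=25 heads, 22−13=9 tails.
Subtract the first batch: 25−5=20 heads and 9−4=5 tails.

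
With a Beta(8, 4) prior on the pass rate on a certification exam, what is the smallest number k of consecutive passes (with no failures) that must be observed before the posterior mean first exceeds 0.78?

k = 7

After k passes and 0 failures the posterior is Beta(8+k, 4), with mean (8+k)/(8+4+k).
Set (8+k)/(12+k) > 0.78 and solve: k > (0.78·12 − 8)/(1 − 0.78) = 6.182.
The smallest integer exceeding 6.182 is 7.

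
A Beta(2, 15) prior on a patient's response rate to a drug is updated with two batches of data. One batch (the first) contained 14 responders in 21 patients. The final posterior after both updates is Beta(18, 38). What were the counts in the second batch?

2 responders and 16 non-responders

Because Beta–binomial updating is additive in the counts, the combined data contributed (α_post−α_prior, β_post−β_prior) successes and failures.
Total across both batches: 18−2=16 responders, 38−15=23 non-responders.
Subtract the first batch: 16−14=2 responders and 23−7=16 non-responders.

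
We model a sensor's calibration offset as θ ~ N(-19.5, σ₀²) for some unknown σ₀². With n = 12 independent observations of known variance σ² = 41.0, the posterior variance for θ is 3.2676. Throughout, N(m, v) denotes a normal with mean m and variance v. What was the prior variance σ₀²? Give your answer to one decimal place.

Posterior precision equals prior precision plus data precision: 1/σ_n² = 1/σ₀² + n/σ².
So 1/σ₀² = 1/3.2676 − 12/41.0 = 0.306035 − 0.292683 = 0.013352.
Hence σ₀² = 1/0.013352 ≈ 74.9.

σ₀² = 74.9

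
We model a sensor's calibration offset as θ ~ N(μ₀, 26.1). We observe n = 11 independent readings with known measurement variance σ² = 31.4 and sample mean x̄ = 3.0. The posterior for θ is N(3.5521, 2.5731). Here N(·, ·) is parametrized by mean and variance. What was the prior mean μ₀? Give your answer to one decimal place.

The posterior mean is a precision-weighted average: μ_n = (τ₀μ₀ + τ_data·x̄)/(τ₀+τ_data), with τ₀=1/σ₀² and τ_data=n/σ².
Here τ₀ = 1/26.1 = 0.038314 and τ_data = 11/31.4 = 0.350318, so τ_n = 0.388632.
Rearranging for μ₀: μ₀ = (μ_n·τ_n − τ_data·x̄)/τ₀ = (3.5521·0.388632 − 0.350318·3.0) / 0.038314 = 0.329506/0.038314 ≈ 8.6.

μ₀ = 8.6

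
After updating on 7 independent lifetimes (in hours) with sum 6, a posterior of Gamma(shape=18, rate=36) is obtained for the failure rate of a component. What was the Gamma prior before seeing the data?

Gamma–exponential conjugacy: posterior shape = α + n, posterior rate = β + Σtᵢ.
So α = 18 − 7 = 11 and β = 36 − 6 = 30.

Gamma(shape=11, rate=30)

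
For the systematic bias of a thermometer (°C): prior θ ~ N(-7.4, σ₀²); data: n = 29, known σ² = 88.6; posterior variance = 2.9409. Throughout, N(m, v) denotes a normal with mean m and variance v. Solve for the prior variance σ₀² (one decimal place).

Posterior precision equals prior precision plus data precision: 1/σ_n² = 1/σ₀² + n/σ².
So 1/σ₀² = 1/2.9409 − 29/88.6 = 0.340032 − 0.327314 = 0.012718.
Hence σ₀² = 1/0.012718 ≈ 78.6.

σ₀² = 78.6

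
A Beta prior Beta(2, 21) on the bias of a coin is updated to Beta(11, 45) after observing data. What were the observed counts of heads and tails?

9 heads and 24 tails

Beta is conjugate to the binomial likelihood: posterior = Beta(α+s, β+f).
Match parameters: s=11−2=9, f=45−21=24.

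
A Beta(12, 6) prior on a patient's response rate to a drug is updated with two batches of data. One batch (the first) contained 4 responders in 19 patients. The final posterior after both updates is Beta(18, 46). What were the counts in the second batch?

2 responders and 25 non-responders

Sequential conjugate updates are equivalent to a single update on the pooled data, so total successes = posterior α − prior α and total failures = posterior β − prior β.
Total across both batches: 18−12=6 responders, 46−6=40 non-responders.
Subtract the first batch: 6−4=2 responders and 40−15=25 non-responders.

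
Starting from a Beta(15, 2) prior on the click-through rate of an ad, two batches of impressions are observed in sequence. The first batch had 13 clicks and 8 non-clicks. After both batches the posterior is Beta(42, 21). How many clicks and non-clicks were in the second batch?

14 clicks and 11 non-clicks

Because Beta–binomial updating is additive in the counts, the combined data contributed (α_post−α_prior, β_post−β_prior) successes and failures.
Total across both batches: 42−15=27 clicks, 21−2=19 non-clicks.
Subtract the first batch: 27−13=14 clicks and 19−8=11 non-clicks.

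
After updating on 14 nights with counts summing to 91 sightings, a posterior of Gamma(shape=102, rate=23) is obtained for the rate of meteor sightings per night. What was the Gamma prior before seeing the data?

Gamma–Poisson conjugacy: posterior shape = α + Σxᵢ, posterior rate = β + n.
So α = 102 − 91 = 11 and β = 23 − 14 = 9.

Gamma(shape=11, rate=9)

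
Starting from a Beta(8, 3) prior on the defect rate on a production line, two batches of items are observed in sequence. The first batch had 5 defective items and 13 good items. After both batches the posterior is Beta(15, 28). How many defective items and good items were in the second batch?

Sequential conjugate updates are equivalent to a single update on the pooled data, so total successes = posterior α − prior α and total failures = posterior β − prior β.
Total across both batches: 15−8=7 defective items, 28−3=25 good items.
Subtract the first batch: 7−5=2 defective items and 25−13=12 good items.

2 defective items and 12 good items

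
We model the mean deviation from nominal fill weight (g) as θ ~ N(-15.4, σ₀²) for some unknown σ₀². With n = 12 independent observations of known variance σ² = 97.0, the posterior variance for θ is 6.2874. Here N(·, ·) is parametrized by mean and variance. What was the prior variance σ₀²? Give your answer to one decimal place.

σ₀² = 28.3

For the Normal–Normal model with known σ², precisions add: τ_n = τ₀ + n/σ².
So 1/σ₀² = 1/6.2874 − 12/97.0 = 0.159048 − 0.123711 = 0.035337.
Hence σ₀² = 1/0.035337 ≈ 28.3.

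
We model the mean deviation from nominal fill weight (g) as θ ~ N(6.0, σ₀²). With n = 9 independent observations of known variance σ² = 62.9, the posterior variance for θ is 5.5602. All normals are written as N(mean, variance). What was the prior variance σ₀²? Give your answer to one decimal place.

σ₀² = 27.2

Posterior precision equals prior precision plus data precision: 1/σ_n² = 1/σ₀² + n/σ².
So 1/σ₀² = 1/5.5602 − 9/62.9 = 0.179850 − 0.143084 = 0.036766.
Hence σ₀² = 1/0.036766 ≈ 27.2.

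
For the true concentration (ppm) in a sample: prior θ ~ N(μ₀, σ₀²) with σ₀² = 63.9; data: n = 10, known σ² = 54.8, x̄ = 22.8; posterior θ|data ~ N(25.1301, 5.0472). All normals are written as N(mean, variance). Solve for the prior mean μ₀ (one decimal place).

μ₀ = 52.3

With known observation variance, the Normal–Normal posterior has precision τ_n = τ₀ + n/σ² and mean μ_n = (τ₀μ₀ + (n/σ²)x̄)/τ_n.
Here τ₀ = 1/63.9 = 0.015649 and τ_data = 10/54.8 = 0.182482, so τ_n = 0.198131.
Rearranging for μ₀: μ₀ = (μ_n·τ_n − τ_data·x̄)/τ₀ = (25.1301·0.198131 − 0.182482·22.8) / 0.015649 = 0.818462/0.015649 ≈ 52.3.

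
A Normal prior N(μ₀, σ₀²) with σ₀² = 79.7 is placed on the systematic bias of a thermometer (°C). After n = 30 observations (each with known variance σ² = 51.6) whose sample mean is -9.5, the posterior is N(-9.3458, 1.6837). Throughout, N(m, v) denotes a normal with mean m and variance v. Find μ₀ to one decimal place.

With known observation variance, the Normal–Normal posterior has precision τ_n = τ₀ + n/σ² and mean μ_n = (τ₀μ₀ + (n/σ²)x̄)/τ_n.
Here τ₀ = 1/79.7 = 0.012547 and τ_data = 30/51.6 = 0.581395, so τ_n = 0.593942.
Rearranging for μ₀: μ₀ = (μ_n·τ_n − τ_data·x̄)/τ₀ = (-9.3458·0.593942 − 0.581395·-9.5) / 0.012547 = -0.027611/0.012547 ≈ -2.2.

μ₀ = -2.2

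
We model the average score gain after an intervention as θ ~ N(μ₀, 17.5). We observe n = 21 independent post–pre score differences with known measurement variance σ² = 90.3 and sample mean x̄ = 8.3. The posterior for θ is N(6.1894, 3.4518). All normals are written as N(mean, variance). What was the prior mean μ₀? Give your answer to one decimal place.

With known observation variance, the Normal–Normal posterior has precision τ_n = τ₀ + n/σ² and mean μ_n = (τ₀μ₀ + (n/σ²)x̄)/τ_n.
Here τ₀ = 1/17.5 = 0.057143 and τ_data = 21/90.3 = 0.232558, so τ_n = 0.289701.
Rearranging for μ₀: μ₀ = (μ_n·τ_n − τ_data·x̄)/τ₀ = (6.1894·0.289701 − 0.232558·8.3) / 0.057143 = -0.137156/0.057143 ≈ -2.4.

μ₀ = -2.4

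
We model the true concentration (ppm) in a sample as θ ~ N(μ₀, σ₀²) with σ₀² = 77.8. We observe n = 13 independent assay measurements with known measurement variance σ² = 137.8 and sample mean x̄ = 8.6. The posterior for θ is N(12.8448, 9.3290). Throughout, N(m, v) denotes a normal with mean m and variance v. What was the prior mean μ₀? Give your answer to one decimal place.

μ₀ = 44.0

With known observation variance, the Normal–Normal posterior has precision τ_n = τ₀ + n/σ² and mean μ_n = (τ₀μ₀ + (n/σ²)x̄)/τ_n.
Here τ₀ = 1/77.8 = 0.012853 and τ_data = 13/137.8 = 0.094340, so τ_n = 0.107193.
Rearranging for μ₀: μ₀ = (μ_n·τ_n − τ_data·x̄)/τ₀ = (12.8448·0.107193 − 0.094340·8.6) / 0.012853 = 0.565549/0.012853 ≈ 44.0.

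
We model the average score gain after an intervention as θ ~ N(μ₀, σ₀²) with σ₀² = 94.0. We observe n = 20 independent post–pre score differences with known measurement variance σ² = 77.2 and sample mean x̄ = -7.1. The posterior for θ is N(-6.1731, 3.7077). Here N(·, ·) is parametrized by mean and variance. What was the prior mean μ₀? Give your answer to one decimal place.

μ₀ = 16.4

With known observation variance, the Normal–Normal posterior has precision τ_n = τ₀ + n/σ² and mean μ_n = (τ₀μ₀ + (n/σ²)x̄)/τ_n.
Here τ₀ = 1/94.0 = 0.010638 and τ_data = 20/77.2 = 0.259067, so τ_n = 0.269705.
Rearranging for μ₀: μ₀ = (μ_n·τ_n − τ_data·x̄)/τ₀ = (-6.1731·0.269705 − 0.259067·-7.1) / 0.010638 = 0.174460/0.010638 ≈ 16.4.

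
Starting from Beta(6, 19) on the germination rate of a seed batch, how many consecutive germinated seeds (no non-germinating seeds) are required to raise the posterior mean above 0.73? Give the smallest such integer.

k = 46

After k germinated seeds and 0 non-germinating seeds the posterior is Beta(6+k, 19), with mean (6+k)/(6+19+k).
Set (6+k)/(25+k) > 0.73 and solve: k > (0.73·25 − 6)/(1 − 0.73) = 45.370.
The smallest integer exceeding 45.370 is 46, and checking k=46: (52)/(71) = 0.7324 > 0.73.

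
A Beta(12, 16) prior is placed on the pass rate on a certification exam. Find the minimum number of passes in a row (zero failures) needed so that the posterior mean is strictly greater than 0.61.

After k passes and 0 failures the posterior is Beta(12+k, 16), with mean (12+k)/(12+16+k).
Set (12+k)/(28+k) > 0.61 and solve: k > (0.61·28 − 12)/(1 − 0.61) = 13.026.
The smallest integer exceeding 13.026 is 14.

k = 14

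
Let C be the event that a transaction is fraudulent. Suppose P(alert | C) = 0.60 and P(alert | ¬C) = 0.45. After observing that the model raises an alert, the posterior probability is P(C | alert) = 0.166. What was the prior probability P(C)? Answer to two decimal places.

P(C) = 0.13

In odds form, posterior odds = prior odds × likelihood ratio, so prior odds = posterior odds ÷ LR.
Posterior odds = 0.166/(1−0.166) = 0.1990. LR = 0.60/0.45 = 1.3333.
Prior odds = 0.1990/1.3333 = 0.1493, so P(C) = 0.1493/(1+0.1493) ≈ 0.13.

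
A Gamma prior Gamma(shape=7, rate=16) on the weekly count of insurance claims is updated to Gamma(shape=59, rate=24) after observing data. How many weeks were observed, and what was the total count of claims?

n = 8 weeks with total 52 claims

A Gamma(α, β) prior (rate parametrization) on a Poisson rate with n observations summing to S gives posterior Gamma(α+S, β+n).
Matching: Σxᵢ = 59 − 7 = 52 and n = 24 − 16 = 8.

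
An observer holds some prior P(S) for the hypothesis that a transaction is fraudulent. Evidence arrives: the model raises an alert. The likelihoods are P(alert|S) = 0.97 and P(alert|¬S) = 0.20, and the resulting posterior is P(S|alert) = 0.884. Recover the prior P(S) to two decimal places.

P(S) = 0.61

Bayes' rule in odds form gives O(S|E) = O(S)·[P(E|S)/P(E|¬S)], hence O(S) = O(S|E)/LR.
Posterior odds = 0.884/(1−0.884) = 7.6207. LR = 0.97/0.20 = 4.8500.
Prior odds = 7.6207/4.8500 = 1.5713, so P(S) = 1.5713/(1+1.5713) ≈ 0.61.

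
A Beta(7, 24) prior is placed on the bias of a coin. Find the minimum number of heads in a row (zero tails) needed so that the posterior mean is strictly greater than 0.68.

After k heads and 0 tails the posterior is Beta(7+k, 24), with mean (7+k)/(7+24+k).
Set (7+k)/(31+k) > 0.68 and solve: k > (0.68·31 − 7)/(1 − 0.68) = 44.000.
The smallest integer exceeding 44.000 is 45, and checking k=45: (52)/(76) = 0.6842 > 0.68.

k = 45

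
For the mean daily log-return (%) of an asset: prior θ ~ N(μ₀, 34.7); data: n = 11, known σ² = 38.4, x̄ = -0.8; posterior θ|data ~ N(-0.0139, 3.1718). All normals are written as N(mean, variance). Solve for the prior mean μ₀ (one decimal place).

μ₀ = 7.8

The posterior mean is a precision-weighted average: μ_n = (τ₀μ₀ + τ_data·x̄)/(τ₀+τ_data), with τ₀=1/σ₀² and τ_data=n/σ².
Here τ₀ = 1/34.7 = 0.028818 and τ_data = 11/38.4 = 0.286458, so τ_n = 0.315276.
Rearranging for μ₀: μ₀ = (μ_n·τ_n − τ_data·x̄)/τ₀ = (-0.0139·0.315276 − 0.286458·-0.8) / 0.028818 = 0.224784/0.028818 ≈ 7.8.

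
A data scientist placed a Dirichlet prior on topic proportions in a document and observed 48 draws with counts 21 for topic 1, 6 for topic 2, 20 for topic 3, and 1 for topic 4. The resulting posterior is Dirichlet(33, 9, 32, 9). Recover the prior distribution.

For a Dirichlet(α) prior with multinomial counts c, the posterior is Dirichlet(α + c) componentwise.
Subtract each count from the matching posterior parameter: 33−21=12, 9−6=3, 32−20=12, 9−1=8.

Dirichlet(12, 3, 12, 8)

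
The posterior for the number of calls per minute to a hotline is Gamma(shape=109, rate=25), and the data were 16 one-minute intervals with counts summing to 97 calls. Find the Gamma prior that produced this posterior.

A Gamma(α, β) prior (rate parametrization) on a Poisson rate with n observations summing to S gives posterior Gamma(α+S, β+n).
So α = 109 − 97 = 12 and β = 25 − 16 = 9.

Gamma(shape=12, rate=9)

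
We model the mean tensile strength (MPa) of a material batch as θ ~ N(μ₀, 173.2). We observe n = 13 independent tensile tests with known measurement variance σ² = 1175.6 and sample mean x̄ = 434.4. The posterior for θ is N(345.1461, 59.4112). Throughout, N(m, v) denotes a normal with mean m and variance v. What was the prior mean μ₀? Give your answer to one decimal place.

With known observation variance, the Normal–Normal posterior has precision τ_n = τ₀ + n/σ² and mean μ_n = (τ₀μ₀ + (n/σ²)x̄)/τ_n.
Here τ₀ = 1/173.2 = 0.005774 and τ_data = 13/1175.6 = 0.011058, so τ_n = 0.016832.
Rearranging for μ₀: μ₀ = (μ_n·τ_n − τ_data·x̄)/τ₀ = (345.1461·0.016832 − 0.011058·434.4) / 0.005774 = 1.005904/0.005774 ≈ 174.2.

μ₀ = 174.2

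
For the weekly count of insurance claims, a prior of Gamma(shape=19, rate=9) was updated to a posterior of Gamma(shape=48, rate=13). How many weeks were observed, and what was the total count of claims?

n = 4 weeks with total 29 claims

A Gamma(α, β) prior (rate parametrization) on a Poisson rate with n observations summing to S gives posterior Gamma(α+S, β+n).
Matching: Σxᵢ = 48 − 19 = 29 and n = 13 − 9 = 4.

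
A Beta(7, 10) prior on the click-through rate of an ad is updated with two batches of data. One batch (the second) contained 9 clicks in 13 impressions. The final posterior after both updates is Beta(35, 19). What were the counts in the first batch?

19 clicks and 5 non-clicks

Sequential conjugate updates are equivalent to a single update on the pooled data, so total successes = posterior α − prior α and total failures = posterior β − prior β.
Total across both batches: 35−7=28 clicks, 19−10=9 non-clicks.
Subtract the second batch: 28−9=19 clicks and 9−4=5 non-clicks.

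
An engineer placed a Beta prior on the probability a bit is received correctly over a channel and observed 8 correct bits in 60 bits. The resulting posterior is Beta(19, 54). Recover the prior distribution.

Beta(11, 2)

A Beta(α, β) prior with s successes and f failures in binomial data gives a Beta(α+s, β+f) posterior.
So α = 19 − 8 = 11 and β = 54 − 52 = 2.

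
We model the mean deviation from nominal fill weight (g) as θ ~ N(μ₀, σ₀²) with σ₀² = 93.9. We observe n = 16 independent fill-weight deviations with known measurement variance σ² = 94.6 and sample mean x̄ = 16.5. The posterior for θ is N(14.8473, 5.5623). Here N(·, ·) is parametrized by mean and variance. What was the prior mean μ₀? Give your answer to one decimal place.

μ₀ = -11.4

The posterior mean is a precision-weighted average: μ_n = (τ₀μ₀ + τ_data·x̄)/(τ₀+τ_data), with τ₀=1/σ₀² and τ_data=n/σ².
Here τ₀ = 1/93.9 = 0.010650 and τ_data = 16/94.6 = 0.169133, so τ_n = 0.179783.
Rearranging for μ₀: μ₀ = (μ_n·τ_n − τ_data·x̄)/τ₀ = (14.8473·0.179783 − 0.169133·16.5) / 0.010650 = -0.121402/0.010650 ≈ -11.4.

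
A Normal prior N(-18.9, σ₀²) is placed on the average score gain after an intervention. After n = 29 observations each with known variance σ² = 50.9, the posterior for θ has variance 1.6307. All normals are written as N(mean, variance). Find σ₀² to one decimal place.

For the Normal–Normal model with known σ², precisions add: τ_n = τ₀ + n/σ².
So 1/σ₀² = 1/1.6307 − 29/50.9 = 0.613234 − 0.569745 = 0.043489.
Hence σ₀² = 1/0.043489 ≈ 23.0.

σ₀² = 23.0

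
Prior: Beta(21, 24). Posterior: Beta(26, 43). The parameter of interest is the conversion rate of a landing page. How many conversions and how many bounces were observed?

5 conversions and 19 bounces

Under Beta–binomial conjugacy the posterior parameters are (α+s, β+f).
Match parameters: s=26−21=5, f=43−24=19.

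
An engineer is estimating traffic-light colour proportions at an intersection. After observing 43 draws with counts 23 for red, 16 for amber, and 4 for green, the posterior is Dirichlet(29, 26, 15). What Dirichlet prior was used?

For a Dirichlet(α) prior with multinomial counts c, the posterior is Dirichlet(α + c) componentwise.
Subtract each count from the matching posterior parameter: 29−23=6, 26−16=10, 15−4=11.

Dirichlet(6, 10, 11)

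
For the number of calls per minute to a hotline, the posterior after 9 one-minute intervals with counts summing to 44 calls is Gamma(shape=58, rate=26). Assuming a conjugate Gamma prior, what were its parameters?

Gamma(shape=14, rate=17)

A Gamma(α, β) prior (rate parametrization) on a Poisson rate with n observations summing to S gives posterior Gamma(α+S, β+n).
So α = 58 − 44 = 14 and β = 26 − 9 = 17.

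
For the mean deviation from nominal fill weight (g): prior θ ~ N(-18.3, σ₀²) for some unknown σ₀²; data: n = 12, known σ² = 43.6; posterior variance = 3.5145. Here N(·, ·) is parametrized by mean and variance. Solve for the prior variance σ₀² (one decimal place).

σ₀² = 107.5

Posterior precision equals prior precision plus data precision: 1/σ_n² = 1/σ₀² + n/σ².
So 1/σ₀² = 1/3.5145 − 12/43.6 = 0.284535 − 0.275229 = 0.009306.
Hence σ₀² = 1/0.009306 ≈ 107.5.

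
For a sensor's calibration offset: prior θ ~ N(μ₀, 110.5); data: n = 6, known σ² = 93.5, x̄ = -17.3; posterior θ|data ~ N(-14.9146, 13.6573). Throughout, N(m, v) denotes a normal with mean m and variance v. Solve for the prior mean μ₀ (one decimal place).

With known observation variance, the Normal–Normal posterior has precision τ_n = τ₀ + n/σ² and mean μ_n = (τ₀μ₀ + (n/σ²)x̄)/τ_n.
Here τ₀ = 1/110.5 = 0.009050 and τ_data = 6/93.5 = 0.064171, so τ_n = 0.073221.
Rearranging for μ₀: μ₀ = (μ_n·τ_n − τ_data·x̄)/τ₀ = (-14.9146·0.073221 − 0.064171·-17.3) / 0.009050 = 0.018096/0.009050 ≈ 2.0.

μ₀ = 2.0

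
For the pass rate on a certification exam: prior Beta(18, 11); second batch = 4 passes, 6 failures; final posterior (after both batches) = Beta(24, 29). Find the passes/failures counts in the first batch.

Because Beta–binomial updating is additive in the counts, the combined data contributed (α_post−α_prior, β_post−β_prior) successes and failures.
Total across both batches: 24−18=6 passes, 29−11=18 failures.
Subtract the second batch: 6−4=2 passes and 18−6=12 failures.

2 passes and 12 failures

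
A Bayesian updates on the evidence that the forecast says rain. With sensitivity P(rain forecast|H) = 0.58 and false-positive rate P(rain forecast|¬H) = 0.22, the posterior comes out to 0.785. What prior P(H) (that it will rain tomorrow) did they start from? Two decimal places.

In odds form, posterior odds = prior odds × likelihood ratio, so prior odds = posterior odds ÷ LR.
Posterior odds = 0.785/(1−0.785) = 3.6512. LR = 0.58/0.22 = 2.6364.
Prior odds = 3.6512/2.6364 = 1.3849, so P(H) = 1.3849/(1+1.3849) ≈ 0.58.

P(H) = 0.58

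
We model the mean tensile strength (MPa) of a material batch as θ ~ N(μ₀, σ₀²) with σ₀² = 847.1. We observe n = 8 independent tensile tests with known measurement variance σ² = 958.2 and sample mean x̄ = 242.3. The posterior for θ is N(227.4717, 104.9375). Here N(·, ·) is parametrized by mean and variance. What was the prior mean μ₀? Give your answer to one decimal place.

With known observation variance, the Normal–Normal posterior has precision τ_n = τ₀ + n/σ² and mean μ_n = (τ₀μ₀ + (n/σ²)x̄)/τ_n.
Here τ₀ = 1/847.1 = 0.001180 and τ_data = 8/958.2 = 0.008349, so τ_n = 0.009529.
Rearranging for μ₀: μ₀ = (μ_n·τ_n − τ_data·x̄)/τ₀ = (227.4717·0.009529 − 0.008349·242.3) / 0.001180 = 0.144615/0.001180 ≈ 122.6.

μ₀ = 122.6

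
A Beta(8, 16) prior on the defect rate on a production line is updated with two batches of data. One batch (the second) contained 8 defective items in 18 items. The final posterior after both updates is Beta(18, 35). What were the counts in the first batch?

2 defective items and 9 good items

Sequential conjugate updates are equivalent to a single update on the pooled data, so total successes = posterior α − prior α and total failures = posterior β − prior β.
Total across both batches: 18−8=10 defective items, 35−16=19 good items.
Subtract the second batch: 10−8=2 defective items and 19−10=9 good items.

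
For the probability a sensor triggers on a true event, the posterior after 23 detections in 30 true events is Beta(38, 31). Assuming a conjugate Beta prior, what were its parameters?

A Beta(a, b) prior with s successes and f failures in binomial data gives a Beta(a+s, b+f) posterior.
So a = 38 − 23 = 15 and b = 31 − 7 = 24.

Beta(15, 24)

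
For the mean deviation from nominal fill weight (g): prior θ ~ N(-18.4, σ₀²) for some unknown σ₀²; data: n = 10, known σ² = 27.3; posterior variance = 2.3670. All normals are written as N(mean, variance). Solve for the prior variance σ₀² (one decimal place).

For the Normal–Normal model with known σ², precisions add: τ_n = τ₀ + n/σ².
So 1/σ₀² = 1/2.3670 − 10/27.3 = 0.422476 − 0.366300 = 0.056176.
Hence σ₀² = 1/0.056176 ≈ 17.8.

σ₀² = 17.8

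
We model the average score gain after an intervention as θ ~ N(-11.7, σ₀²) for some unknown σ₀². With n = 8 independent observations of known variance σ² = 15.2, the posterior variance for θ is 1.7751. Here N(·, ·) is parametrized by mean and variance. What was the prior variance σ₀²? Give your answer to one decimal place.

σ₀² = 27.0

Posterior precision equals prior precision plus data precision: 1/σ_n² = 1/σ₀² + n/σ².
So 1/σ₀² = 1/1.7751 − 8/15.2 = 0.563349 − 0.526316 = 0.037033.
Hence σ₀² = 1/0.037033 ≈ 27.0.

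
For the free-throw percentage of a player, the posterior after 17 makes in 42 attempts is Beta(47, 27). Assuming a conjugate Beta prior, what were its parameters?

Beta(30, 2)

Beta is conjugate to the binomial likelihood: posterior = Beta(a+s, b+f).
So a = 47 − 17 = 30 and b = 27 − 25 = 2.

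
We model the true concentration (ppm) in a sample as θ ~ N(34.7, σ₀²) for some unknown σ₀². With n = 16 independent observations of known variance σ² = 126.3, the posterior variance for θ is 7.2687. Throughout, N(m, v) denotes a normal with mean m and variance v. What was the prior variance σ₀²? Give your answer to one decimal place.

σ₀² = 91.8

For the Normal–Normal model with known σ², precisions add: τ_n = τ₀ + n/σ².
So 1/σ₀² = 1/7.2687 − 16/126.3 = 0.137576 − 0.126683 = 0.010893.
Hence σ₀² = 1/0.010893 ≈ 91.8.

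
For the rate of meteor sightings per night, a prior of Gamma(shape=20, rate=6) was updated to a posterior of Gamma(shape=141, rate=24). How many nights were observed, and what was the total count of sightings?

Gamma–Poisson conjugacy: posterior shape = α + Σxᵢ, posterior rate = β + n.
Matching: Σxᵢ = 141 − 20 = 121 and n = 24 − 6 = 18.

n = 18 nights with total 121 sightings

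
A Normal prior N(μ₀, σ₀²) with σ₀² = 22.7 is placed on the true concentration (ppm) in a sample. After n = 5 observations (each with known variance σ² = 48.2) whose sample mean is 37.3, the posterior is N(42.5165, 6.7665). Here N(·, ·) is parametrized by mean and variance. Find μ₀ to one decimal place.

The posterior mean is a precision-weighted average: μ_n = (τ₀μ₀ + τ_data·x̄)/(τ₀+τ_data), with τ₀=1/σ₀² and τ_data=n/σ².
Here τ₀ = 1/22.7 = 0.044053 and τ_data = 5/48.2 = 0.103734, so τ_n = 0.147787.
Rearranging for μ₀: μ₀ = (μ_n·τ_n − τ_data·x̄)/τ₀ = (42.5165·0.147787 − 0.103734·37.3) / 0.044053 = 2.414108/0.044053 ≈ 54.8.

μ₀ = 54.8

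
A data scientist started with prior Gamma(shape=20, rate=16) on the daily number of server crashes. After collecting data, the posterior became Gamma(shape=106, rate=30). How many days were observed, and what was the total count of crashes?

n = 14 days with total 86 crashes

A Gamma(α, β) prior (rate parametrization) on a Poisson rate with n observations summing to S gives posterior Gamma(α+S, β+n).
Matching: Σxᵢ = 106 − 20 = 86 and n = 30 − 16 = 14.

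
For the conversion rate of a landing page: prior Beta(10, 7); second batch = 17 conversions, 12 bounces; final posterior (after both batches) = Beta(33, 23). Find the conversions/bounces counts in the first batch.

Sequential conjugate updates are equivalent to a single update on the pooled data, so total successes = posterior α − prior α and total failures = posterior β − prior β.
Total across both batches: 33−10=23 conversions, 23−7=16 bounces.
Subtract the second batch: 23−17=6 conversions and 16−12=4 bounces.

6 conversions and 4 bounces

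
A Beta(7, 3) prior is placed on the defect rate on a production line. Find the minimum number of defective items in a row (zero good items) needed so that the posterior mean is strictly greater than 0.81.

After k defective items and 0 good items the posterior is Beta(7+k, 3), with mean (7+k)/(7+3+k).
Set (7+k)/(10+k) > 0.81 and solve: k > (0.81·10 − 7)/(1 − 0.81) = 5.789.
The smallest integer exceeding 5.789 is 6, and checking k=6: (13)/(16) = 0.8125 > 0.81.

k = 6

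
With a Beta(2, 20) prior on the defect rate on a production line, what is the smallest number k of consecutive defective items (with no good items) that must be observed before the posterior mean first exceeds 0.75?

After k defective items and 0 good items the posterior is Beta(2+k, 20), with mean (2+k)/(2+20+k).
Set (2+k)/(22+k) > 0.75 and solve: k > (0.75·22 − 2)/(1 − 0.75) = 58.000.
The smallest integer exceeding 58.000 is 59, and checking k=59: (61)/(81) = 0.7531 > 0.75.

k = 59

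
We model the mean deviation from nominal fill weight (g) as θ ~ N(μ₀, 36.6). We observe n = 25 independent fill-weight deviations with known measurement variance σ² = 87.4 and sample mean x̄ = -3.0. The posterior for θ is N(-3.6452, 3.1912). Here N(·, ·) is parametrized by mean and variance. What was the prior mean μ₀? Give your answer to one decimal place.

μ₀ = -10.4

The posterior mean is a precision-weighted average: μ_n = (τ₀μ₀ + τ_data·x̄)/(τ₀+τ_data), with τ₀=1/σ₀² and τ_data=n/σ².
Here τ₀ = 1/36.6 = 0.027322 and τ_data = 25/87.4 = 0.286041, so τ_n = 0.313363.
Rearranging for μ₀: μ₀ = (μ_n·τ_n − τ_data·x̄)/τ₀ = (-3.6452·0.313363 − 0.286041·-3.0) / 0.027322 = -0.284148/0.027322 ≈ -10.4.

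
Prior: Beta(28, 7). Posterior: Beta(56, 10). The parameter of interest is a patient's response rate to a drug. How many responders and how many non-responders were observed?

Beta is conjugate to the binomial likelihood: posterior = Beta(α+s, β+f).
Match parameters: s=56−28=28, f=10−7=3.

28 responders and 3 non-responders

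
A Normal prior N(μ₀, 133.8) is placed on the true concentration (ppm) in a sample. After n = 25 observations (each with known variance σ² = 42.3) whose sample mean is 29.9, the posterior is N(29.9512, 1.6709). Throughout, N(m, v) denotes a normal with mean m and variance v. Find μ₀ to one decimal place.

μ₀ = 34.0

The posterior mean is a precision-weighted average: μ_n = (τ₀μ₀ + τ_data·x̄)/(τ₀+τ_data), with τ₀=1/σ₀² and τ_data=n/σ².
Here τ₀ = 1/133.8 = 0.007474 and τ_data = 25/42.3 = 0.591017, so τ_n = 0.598491.
Rearranging for μ₀: μ₀ = (μ_n·τ_n − τ_data·x̄)/τ₀ = (29.9512·0.598491 − 0.591017·29.9) / 0.007474 = 0.254115/0.007474 ≈ 34.0.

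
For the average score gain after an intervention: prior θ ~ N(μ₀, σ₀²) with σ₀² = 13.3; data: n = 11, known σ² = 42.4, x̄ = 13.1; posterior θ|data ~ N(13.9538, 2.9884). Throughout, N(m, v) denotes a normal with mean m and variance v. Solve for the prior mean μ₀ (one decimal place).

With known observation variance, the Normal–Normal posterior has precision τ_n = τ₀ + n/σ² and mean μ_n = (τ₀μ₀ + (n/σ²)x̄)/τ_n.
Here τ₀ = 1/13.3 = 0.075188 and τ_data = 11/42.4 = 0.259434, so τ_n = 0.334622.
Rearranging for μ₀: μ₀ = (μ_n·τ_n − τ_data·x̄)/τ₀ = (13.9538·0.334622 − 0.259434·13.1) / 0.075188 = 1.270663/0.075188 ≈ 16.9.

μ₀ = 16.9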